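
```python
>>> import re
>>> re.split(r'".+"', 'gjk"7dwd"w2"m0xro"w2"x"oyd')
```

The string is cut at each match, leaving 2 pieces.

['gjk', 'oyd']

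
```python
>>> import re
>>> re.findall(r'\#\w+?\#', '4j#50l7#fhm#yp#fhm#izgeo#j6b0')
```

['#50l7#', '#yp#', '#izgeo#']

Matches: at [2:8] → '#50l7#'; at [11:15] → '#yp#'; at [18:25] → '#izgeo#'.
With no groups in the pattern, `findall` gives back each whole match — 3 here.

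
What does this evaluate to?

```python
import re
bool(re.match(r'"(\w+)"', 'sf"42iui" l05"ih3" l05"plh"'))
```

`re.match` only tries the pattern at the start of the string.
Here the string doesn't start with a match, so the call returns None, and `bool(None)` is False.

False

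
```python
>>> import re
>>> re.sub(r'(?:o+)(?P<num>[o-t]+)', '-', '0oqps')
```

'0-'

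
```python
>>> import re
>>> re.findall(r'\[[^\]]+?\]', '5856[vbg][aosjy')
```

Walking the string: at [4:9] → '[vbg]'.
`findall` yields the raw match text (1 of them) because the pattern has no groups.

['[vbg]']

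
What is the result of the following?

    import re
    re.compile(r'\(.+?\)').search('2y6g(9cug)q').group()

'(9cug)'

The match spans [4:10] → '(9cug)'.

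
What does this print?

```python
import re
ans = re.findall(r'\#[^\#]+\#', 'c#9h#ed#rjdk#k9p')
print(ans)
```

Matches: at [1:5] → '#9h#'; at [7:13] → '#rjdk#'.
With no groups in the pattern, `findall` gives back each whole match — 2 here.

['#9h#', '#rjdk#']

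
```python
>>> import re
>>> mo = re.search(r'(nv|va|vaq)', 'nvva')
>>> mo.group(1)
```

'nv'

Unlike `match`, `search` isn't anchored — it looks for the pattern anywhere in the string.
The match spans [0:2] → 'nv'.
Captured: group 1 = 'nv'.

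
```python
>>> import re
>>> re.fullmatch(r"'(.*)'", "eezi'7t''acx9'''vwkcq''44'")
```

For `fullmatch`, every character of the input must be accounted for by the pattern.
Here there's no way to consume every character, so the call returns None.

None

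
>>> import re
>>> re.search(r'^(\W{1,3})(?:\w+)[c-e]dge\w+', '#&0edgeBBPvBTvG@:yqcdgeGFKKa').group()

'#&0edgeBBPvBTvG'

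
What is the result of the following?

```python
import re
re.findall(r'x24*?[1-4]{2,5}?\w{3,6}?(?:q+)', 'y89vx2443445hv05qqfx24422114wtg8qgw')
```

['x2443445hv05qq', 'x24422114wtg8q']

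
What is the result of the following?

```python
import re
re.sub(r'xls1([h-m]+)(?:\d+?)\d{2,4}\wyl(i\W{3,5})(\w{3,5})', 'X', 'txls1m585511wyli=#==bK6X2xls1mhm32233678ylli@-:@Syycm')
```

Pattern: the literal 'xls', then a literal '1'; then one or more of a character in [h-m] (captured); then one or more of a digit (lazy) (non-capturing group); then 2 to 4 of a digit, then a word character, then the literal 'yl'; then the literal 'i', then 3 to 5 of a non-word character (captured); then 3 to 5 of a word character (captured).
Matches: at [1:25] → 'xls1m585511wyli=#==bK6X2'.
Each match is replaced by 'X'.

'tXxls1mhm32233678ylli@-:@Syycm'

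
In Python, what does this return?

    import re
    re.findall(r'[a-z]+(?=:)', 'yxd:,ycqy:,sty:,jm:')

The lookaround is zero-width — it requires the adjacent text to match without consuming it, so the asserted text isn't part of the match.
`findall` yields the raw match text (4 of them) because the pattern has no groups.

['yxd', 'ycqy', 'sty', 'jm']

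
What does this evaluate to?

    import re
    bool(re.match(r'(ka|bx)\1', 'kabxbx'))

False

`re.match` only tries the pattern at the start of the string.
Here position 0 doesn't satisfy it, so the call returns None, and `bool(None)` is False.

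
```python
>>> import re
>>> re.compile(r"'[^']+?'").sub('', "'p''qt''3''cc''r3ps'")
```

''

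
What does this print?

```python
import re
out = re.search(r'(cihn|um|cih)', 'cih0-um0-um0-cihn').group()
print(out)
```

The match spans [0:3] → 'cih'.

cih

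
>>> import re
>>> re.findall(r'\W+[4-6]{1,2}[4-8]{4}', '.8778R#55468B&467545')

['#55468', '&467545']

This matches one or more of a non-word character; then 1 to 2 of a character in [4-6], then exactly 4 of a character in [4-8].
Matches: at [6:12] → '#55468'; at [13:20] → '&467545'.
With no groups in the pattern, `findall` gives back each whole match — 2 here.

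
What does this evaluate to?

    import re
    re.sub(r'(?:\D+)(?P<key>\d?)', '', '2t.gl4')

`sub` substitutes '' at each match site.

'2'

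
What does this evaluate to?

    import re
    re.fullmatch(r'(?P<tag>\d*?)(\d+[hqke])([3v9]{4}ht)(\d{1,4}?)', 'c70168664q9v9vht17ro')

The pattern matches zero or more of a digit (lazy) (captured as 'tag'); then one or more of a digit, then one of [hqke] (captured); then exactly 4 of one of [3v9], then the literal 'ht' (captured); then 1 to 4 of a digit (lazy) (captured).
`fullmatch` succeeds only if the pattern covers the string from start to end.
Here the string isn't matched end-to-end, so the call returns None.

None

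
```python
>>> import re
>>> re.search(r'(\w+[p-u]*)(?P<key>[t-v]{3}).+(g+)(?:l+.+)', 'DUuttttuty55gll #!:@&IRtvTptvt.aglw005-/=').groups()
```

This matches one or more of a word character, then zero or more of a character in [p-u] (captured); then exactly 3 of a character in [t-v] (captured as 'key'); then one or more of any character; then one or more of a literal 'g' (captured); then one or more of a literal 'l', then one or more of any character (non-capturing group).
Unlike `match`, `search` isn't anchored — it looks for the pattern anywhere in the string.
The match spans [0:41] → 'DUuttttuty55gll #!:@&IRtvTptvt.aglw005-/='.
Captured: group 1 = 'DUuttt', group 2 = 'tut', group 3 = 'g'.

('DUuttt', 'tut', 'g')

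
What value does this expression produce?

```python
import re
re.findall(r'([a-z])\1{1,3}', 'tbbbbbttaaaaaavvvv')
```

A backreference is literal: `\1` must see the identical characters the first group matched.
Matches: at [1:5] match 'bbbb', group 1 = 'b'; at [6:8] match 'tt', group 1 = 't'; at [8:12] match 'aaaa', group 1 = 'a'; at [12:14] match 'aa', group 1 = 'a'; at [14:18] match 'vvvv', group 1 = 'v'.
One capturing group, so `findall` returns just the captured substring from each match — 5 in all.

['b', 't', 'a', 'a', 'v']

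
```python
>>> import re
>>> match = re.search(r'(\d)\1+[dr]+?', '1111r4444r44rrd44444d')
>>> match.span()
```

(0, 5)

After group 1 captures some text, `\1` only succeeds where that same text appears again.
`search` walks the string left to right and returns the first match it finds.
The match spans [0:5] → '1111r'.
Captured: group 1 = '1'.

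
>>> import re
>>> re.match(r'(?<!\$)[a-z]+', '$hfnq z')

`match` is anchored at position 0; if the pattern doesn't fit there, it returns None.
Here the string doesn't start with a match, so the call returns None.

None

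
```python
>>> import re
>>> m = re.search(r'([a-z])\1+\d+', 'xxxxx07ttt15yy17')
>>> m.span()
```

(0, 7)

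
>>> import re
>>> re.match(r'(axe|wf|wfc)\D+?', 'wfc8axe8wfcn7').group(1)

'wf'

The match spans [0:3] → 'wfc'.
Captured: group 1 = 'wf'.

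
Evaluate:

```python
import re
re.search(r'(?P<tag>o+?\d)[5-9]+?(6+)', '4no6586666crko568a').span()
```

(2, 10)

Pattern: one or more of the literal 'o' (lazy), then a digit (captured as 'tag'); then one or more of a character in [5-9] (lazy); then one or more of a literal '6' (captured).
`re.search` scans for the first position where the pattern succeeds.
The match spans [2:10] → 'o6586666'.
Captured: group 1 = 'o6', group 2 = '6666'.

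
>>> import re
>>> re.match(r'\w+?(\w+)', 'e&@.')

This matches one or more of a word character (lazy); then one or more of a word character (captured).
`re.match` won't scan ahead — the pattern has to work from the very first character.
Here the string doesn't start with a match, so the call returns None.

None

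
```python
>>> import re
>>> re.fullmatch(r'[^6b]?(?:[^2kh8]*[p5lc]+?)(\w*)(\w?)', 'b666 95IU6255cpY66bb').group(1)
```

This matches optionally any character except [6b]; then zero or more of any character except [2kh8], then one or more of one of [p5lc] (lazy) (non-capturing group); then zero or more of a word character (captured); then optionally a word character (captured).
`re.fullmatch` is like wrapping the pattern in `^…$` (in single-line mode).
The match spans [0:20] → 'b666 95IU6255cpY66bb'.
Captured: group 1 = 'IU6255cpY66bb', group 2 = ''.

'IU6255cpY66bb'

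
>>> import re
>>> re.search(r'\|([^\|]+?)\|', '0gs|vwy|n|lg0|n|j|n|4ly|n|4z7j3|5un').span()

`search` walks the string left to right and returns the first match it finds.
The match spans [3:8] → '|vwy|'.
Captured: group 1 = 'vwy'.

(3, 8)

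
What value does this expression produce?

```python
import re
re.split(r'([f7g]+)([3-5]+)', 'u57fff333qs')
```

['u5', '7fff', '333', 'qs']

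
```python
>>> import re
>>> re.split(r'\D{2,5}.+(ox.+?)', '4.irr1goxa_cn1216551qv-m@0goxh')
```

This matches 2 to 5 of a non-digit; then one or more of any character; then the literal 'ox', then one or more of any character (lazy) (captured).
Matches to split on: at [1:30] → '.irr1goxa_cn1216551qv-m@0goxh'.
Because the pattern has a capturing group, `split` also inserts each captured text between the pieces.

['4', 'oxh', '']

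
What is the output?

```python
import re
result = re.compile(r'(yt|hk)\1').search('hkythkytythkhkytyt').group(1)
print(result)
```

yt

`\1` has to match the exact text group 1 already captured.
`re.search` tries every starting position until one works.
The match spans [6:10] → 'ytyt'.
Captured: group 1 = 'yt'.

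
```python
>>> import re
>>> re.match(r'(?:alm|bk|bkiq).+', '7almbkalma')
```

None

With `match`, the pattern is implicitly anchored at the beginning.
Here position 0 doesn't satisfy it, so the call returns None.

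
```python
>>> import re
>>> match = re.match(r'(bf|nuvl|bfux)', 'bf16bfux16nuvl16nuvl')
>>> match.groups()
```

('bf',)

The match spans [0:2] → 'bf'.
Captured: group 1 = 'bf'.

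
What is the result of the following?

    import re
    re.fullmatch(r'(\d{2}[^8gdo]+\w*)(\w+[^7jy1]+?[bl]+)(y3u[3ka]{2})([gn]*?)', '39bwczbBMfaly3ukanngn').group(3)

The match spans [0:21] → '39bwczbBMfaly3ukanngn'.
Captured: group 1 = '39bwczbBM', group 2 = 'fal', group 3 = 'y3uka', group 4 = 'nngn'.

'y3uka'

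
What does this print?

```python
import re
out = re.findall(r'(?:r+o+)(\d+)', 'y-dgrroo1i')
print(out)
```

['1']

This matches one or more of the literal 'r', then one or more of a literal 'o' (non-capturing group); then one or more of a digit (captured).
Scanning left to right: at [4:9] match 'rroo1', group 1 = '1'.
One capturing group, so `findall` returns just the captured substring from the one match — 1 in all.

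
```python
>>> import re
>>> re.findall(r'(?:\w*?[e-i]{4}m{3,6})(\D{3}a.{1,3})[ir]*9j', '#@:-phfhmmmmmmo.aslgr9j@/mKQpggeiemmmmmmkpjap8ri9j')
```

This matches zero or more of a word character (lazy), then exactly 4 of a character in [e-i], then 3 to 6 of a literal 'm' (non-capturing group); then exactly 3 of a non-digit, then the literal 'a', then 1 to 3 of any character (captured); then zero or more of one of [ir], then the literal '9j'.
With a single group, `findall` returns only what that group captured — 1 item.

['kpjap8r']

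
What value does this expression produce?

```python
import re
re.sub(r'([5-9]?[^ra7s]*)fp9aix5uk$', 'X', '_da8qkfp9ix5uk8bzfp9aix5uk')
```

Pattern: optionally a character in [5-9], then zero or more of any character except [ra7s] (captured); then the literal 'f', then the literal 'p9a'; then the literal 'ix5', then the literal 'uk'; then anchored at the end.
Matches: at [3:26] → '8qkfp9ix5uk8bzfp9aix5uk'.
Each match is replaced by 'X'.

'_daX'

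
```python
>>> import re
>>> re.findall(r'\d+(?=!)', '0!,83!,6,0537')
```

Because the assertion is zero-width, the text it checks is not consumed and won't appear in the result.
`findall` yields the raw match text (2 of them) because the pattern has no groups.

['0', '83']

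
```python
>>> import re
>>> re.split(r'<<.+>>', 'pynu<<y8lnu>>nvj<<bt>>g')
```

['pynu', 'g']

Matches to split on: at [4:22] → '<<y8lnu>>nvj<<bt>>'.
The string is cut at each match, leaving 2 pieces.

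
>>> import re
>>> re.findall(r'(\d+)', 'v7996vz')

['7996']

The pattern matches one or more of a digit (captured).
Walking the string: at [1:5] match '7996', group 1 = '7996'.
`findall` collects group 1 from the one match (1 total).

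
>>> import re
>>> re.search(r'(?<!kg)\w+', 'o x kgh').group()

'o'

Because the assertion is negative and zero-width, positions next to the forbidden text are skipped.
`search` walks the string left to right and returns the first match it finds.
The match spans [0:1] → 'o'.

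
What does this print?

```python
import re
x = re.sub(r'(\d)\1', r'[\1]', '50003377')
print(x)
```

A backreference is literal: `\1` must see the identical characters the first group matched.
The replacement refers to a captured group, so each match is rewritten using its own captured text.

5[0]0[3][7]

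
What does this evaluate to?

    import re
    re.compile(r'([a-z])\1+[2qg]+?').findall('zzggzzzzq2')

['z', 'z']

`\1` is not a pattern — it's the concrete string captured by group 1, re-applied verbatim.
Walking the string: at [0:3] match 'zzg', group 1 = 'z'; at [4:9] match 'zzzzq', group 1 = 'z'.
Because there's exactly one group, `findall` drops the full match and keeps group 1 from each hit.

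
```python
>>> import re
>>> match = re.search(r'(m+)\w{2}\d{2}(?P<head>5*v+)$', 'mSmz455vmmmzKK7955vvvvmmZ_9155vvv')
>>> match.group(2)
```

The pattern matches one or more of a literal 'm' (captured); then exactly 2 of a word character, then exactly 2 of a digit; then zero or more of a literal '5', then one or more of the literal 'v' (captured as 'head'); then anchored at the end.
`search` walks the string left to right and returns the first match it finds.
The match spans [22:33] → 'mmZ_9155vvv'.
Captured: group 1 = 'mm', group 2 = '55vvv'.

'55vvv'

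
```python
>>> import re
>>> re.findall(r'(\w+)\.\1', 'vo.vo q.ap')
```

['vo']

`\1` has to match the exact text group 1 already captured.
Matches: at [0:5] match 'vo.vo', group 1 = 'vo'.
With a single group, `findall` returns only what that group captured — 1 item.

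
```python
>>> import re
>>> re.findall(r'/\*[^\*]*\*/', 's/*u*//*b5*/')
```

Matches: at [1:6] → '/*u*/'; at [6:12] → '/*b5*/'.
Since nothing is captured, `findall` lists the 2 matched substrings directly.

['/*u*/', '/*b5*/']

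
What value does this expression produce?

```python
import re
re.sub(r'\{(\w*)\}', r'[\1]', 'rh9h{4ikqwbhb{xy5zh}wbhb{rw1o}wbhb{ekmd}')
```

'rh9h{4ikqwbhb[xy5zh]wbhb[rw1o]wbhb[ekmd]'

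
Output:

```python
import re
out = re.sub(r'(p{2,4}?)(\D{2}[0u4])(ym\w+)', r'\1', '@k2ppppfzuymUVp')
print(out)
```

@k2pppp

Pattern: 2 to 4 of a literal 'p' (lazy) (captured); then exactly 2 of a non-digit, then one of [0u4] (captured); then the literal 'ym', then one or more of a word character (captured).
Matches: at [3:15] → 'ppppfzuymUVp'.
Each match is replaced using the text its own group 1 captured.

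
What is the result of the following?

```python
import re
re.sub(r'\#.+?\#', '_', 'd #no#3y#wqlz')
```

With the lazy modifier that quantifier settles for the fewest repetitions that let the rest of the pattern succeed (the atoms after it are unaffected and can still be greedy).
Matches: at [2:6] → '#no#'.
`sub` substitutes '_' at each match site.

'd _3y#wqlz'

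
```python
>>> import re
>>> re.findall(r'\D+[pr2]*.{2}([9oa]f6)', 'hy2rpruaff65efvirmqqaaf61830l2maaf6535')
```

Pattern: one or more of a non-digit, then zero or more of one of [pr2], then exactly 2 of any character; then one of [9oa], then the literal 'f6' (captured).
Because there's exactly one group, `findall` drops the full match and keeps group 1 from each hit.

['af6', 'af6']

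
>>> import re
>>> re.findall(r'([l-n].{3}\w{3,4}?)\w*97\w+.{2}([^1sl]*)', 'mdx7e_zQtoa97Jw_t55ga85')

The pattern matches a character in [l-n], then exactly 3 of any character, then 3 to 4 of a word character (lazy) (captured); then zero or more of a word character, then the literal '97'; then one or more of a word character, then exactly 2 of any character; then zero or more of any character except [1sl] (captured).
Scanning left to right: at [0:23] match 'mdx7e_zQtoa97Jw_t55ga85', groups = ('mdx7e_z', '').
2 groups means the one result is a tuple of 2 captured strings — 1 here.

[('mdx7e_z', '')]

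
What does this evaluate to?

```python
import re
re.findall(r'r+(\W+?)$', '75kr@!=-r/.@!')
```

This matches one or more of a literal 'r'; then one or more of a non-word character (lazy) (captured); then anchored at the end.
Walking the string: at [8:13] match 'r/.@!', group 1 = '/.@!'.
One capturing group, so `findall` returns just the captured substring from the one match — 1 in all.

['/.@!']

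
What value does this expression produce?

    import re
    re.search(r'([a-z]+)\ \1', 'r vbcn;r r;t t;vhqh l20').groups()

('r',)

The match spans [7:10] → 'r r'.
Captured: group 1 = 'r'.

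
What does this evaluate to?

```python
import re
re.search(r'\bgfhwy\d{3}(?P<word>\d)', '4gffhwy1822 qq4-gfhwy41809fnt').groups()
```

('0',)

The match spans [16:25] → 'gfhwy4180'.
Captured: group 1 = '0'.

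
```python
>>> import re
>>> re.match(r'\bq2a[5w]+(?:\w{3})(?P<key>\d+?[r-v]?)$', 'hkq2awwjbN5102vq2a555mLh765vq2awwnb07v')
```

None

The pattern matches a word boundary (`\b`, zero-width); then the literal 'q2a', then one or more of one of [5w]; then exactly 3 of a word character (non-capturing group); then one or more of a digit (lazy), then optionally a character in [r-v] (captured as 'key'); then anchored at the end.
`match` is anchored at position 0; if the pattern doesn't fit there, it returns None.
Here position 0 doesn't satisfy it, so the call returns None.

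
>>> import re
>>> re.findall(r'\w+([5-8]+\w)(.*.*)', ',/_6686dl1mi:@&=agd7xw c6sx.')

This matches one or more of a word character; then one or more of a character in [5-8], then a word character (captured); then zero or more of any character, then zero or more of any character (captured).
Matches: at [2:28] match '_6686dl1mi:@&=agd7xw c6sx.', groups = ('6d', 'l1mi:@&=agd7xw c6sx.').
Multiple groups make `findall` return tuples — one 2-tuple for the one match.

[('6d', 'l1mi:@&=agd7xw c6sx.')]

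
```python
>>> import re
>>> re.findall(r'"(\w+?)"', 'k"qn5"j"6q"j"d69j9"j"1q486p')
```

['qn5', '6q', 'd69j9']

Scanning left to right: at [1:6] match '"qn5"', group 1 = 'qn5'; at [7:11] match '"6q"', group 1 = '6q'; at [12:19] match '"d69j9"', group 1 = 'd69j9'.
`findall` collects group 1 from each match (3 total).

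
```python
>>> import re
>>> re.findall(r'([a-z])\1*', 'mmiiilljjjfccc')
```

A backreference is literal: `\1` must see the identical characters the first group matched.
Scanning left to right: at [0:2] match 'mm', group 1 = 'm'; at [2:5] match 'iii', group 1 = 'i'; at [5:7] match 'll', group 1 = 'l'; at [7:10] match 'jjj', group 1 = 'j'; at [10:11] match 'f', group 1 = 'f'; ….
One capturing group, so `findall` returns just the captured substring from each match — 6 in all.

['m', 'i', 'l', 'j', 'f', 'c']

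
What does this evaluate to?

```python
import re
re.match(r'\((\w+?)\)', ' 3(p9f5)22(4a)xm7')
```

`match` is anchored at position 0; if the pattern doesn't fit there, it returns None.
Here the pattern fails at index 0, so the call returns None.

None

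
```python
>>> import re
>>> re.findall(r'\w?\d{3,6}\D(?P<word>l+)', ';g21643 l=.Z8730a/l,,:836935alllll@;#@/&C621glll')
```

This matches optionally a word character, then 3 to 6 of a digit, then a non-digit; then one or more of a literal 'l' (captured as 'word').
Matches: at [1:9] match 'g21643 l', group 1 = 'l'; at [22:34] match '836935alllll', group 1 = 'lllll'; at [40:48] match 'C621glll', group 1 = 'lll'.
`findall` collects group 1 from each match (3 total).

['l', 'lllll', 'lll']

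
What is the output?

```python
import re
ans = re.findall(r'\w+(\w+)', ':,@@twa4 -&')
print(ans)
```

This matches one or more of a word character; then one or more of a word character (captured).
Scanning left to right: at [4:8] match 'twa4', group 1 = '4'.
With a single group, `findall` returns only what that group captured — 1 item.

['4']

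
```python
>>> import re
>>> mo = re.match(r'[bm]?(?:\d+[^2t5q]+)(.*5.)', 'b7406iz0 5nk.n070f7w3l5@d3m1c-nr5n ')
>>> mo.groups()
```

('5nk.n070f7w3l5@d3m1c-nr5n',)

The match spans [0:34] → 'b7406iz0 5nk.n070f7w3l5@d3m1c-nr5n'.
Captured: group 1 = '5nk.n070f7w3l5@d3m1c-nr5n'.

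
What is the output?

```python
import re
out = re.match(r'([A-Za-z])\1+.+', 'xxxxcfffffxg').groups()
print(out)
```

('x',)

The match spans [0:12] → 'xxxxcfffffxg'.
Captured: group 1 = 'x'.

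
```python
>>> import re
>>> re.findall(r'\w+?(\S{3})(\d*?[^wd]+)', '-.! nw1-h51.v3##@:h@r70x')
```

[('w1-', 'h51.v3##@:h@r70x')]

A `+?`/`*?`/`{m,n}?` starts at its minimum and grows only as far as needed for what follows to match.
With 2 capturing groups, `findall` returns a 2-tuple per match.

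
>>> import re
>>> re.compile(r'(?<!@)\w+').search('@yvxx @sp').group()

'vxx'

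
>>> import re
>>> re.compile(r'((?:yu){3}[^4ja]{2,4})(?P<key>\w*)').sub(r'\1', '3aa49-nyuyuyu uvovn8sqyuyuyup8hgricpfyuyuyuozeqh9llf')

The pattern matches the literal 'yu' repeated 3 times, then 2 to 4 of any character except [4ja] (captured); then zero or more of a word character (captured as 'key').
Matches: at [7:52] → 'yuyuyu uvovn8sqyuyuyup8hgricpfyuyuyuozeqh9llf'.
`\1` in the replacement pulls in group 1's text for each match.

'3aa49-nyuyuyu uvo'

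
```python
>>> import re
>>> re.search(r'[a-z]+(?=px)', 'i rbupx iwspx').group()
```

'rbu'

The `(?=…)`/`(?<=…)` assertion just peeks at neighbouring text; it doesn't advance the match position.
`re.search` tries every starting position until one works.
The match spans [2:5] → 'rbu'.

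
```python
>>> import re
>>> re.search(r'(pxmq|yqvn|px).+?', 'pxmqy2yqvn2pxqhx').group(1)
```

'pxmq'

The match spans [0:5] → 'pxmqy'.
Captured: group 1 = 'pxmq'.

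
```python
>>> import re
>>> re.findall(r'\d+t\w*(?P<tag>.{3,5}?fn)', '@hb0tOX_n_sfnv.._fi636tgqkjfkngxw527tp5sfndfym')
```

['n_sfn', 'p5sfn']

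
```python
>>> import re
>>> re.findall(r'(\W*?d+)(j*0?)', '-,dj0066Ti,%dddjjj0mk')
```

[('-,d', 'j0'), (',%ddd', 'jjj0')]

The pattern matches zero or more of a non-word character (lazy), then one or more of the literal 'd' (captured); then zero or more of a literal 'j', then optionally the literal '0' (captured).
`findall` packs the 2 group values into a tuple for every match.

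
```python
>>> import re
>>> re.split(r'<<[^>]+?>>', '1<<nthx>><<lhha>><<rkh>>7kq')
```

['1', '', '', '7kq']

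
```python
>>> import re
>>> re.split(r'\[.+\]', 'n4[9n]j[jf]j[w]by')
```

['n4', 'by']

Each match becomes a cut point; 2 segments remain.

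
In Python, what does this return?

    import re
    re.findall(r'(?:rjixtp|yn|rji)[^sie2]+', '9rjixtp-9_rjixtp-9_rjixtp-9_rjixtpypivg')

['rjixtp-9_rj', 'rjixtp-9_rj']

Walking the string: at [1:12] → 'rjixtp-9_rj'; at [19:30] → 'rjixtp-9_rj'.
With no groups in the pattern, `findall` gives back each whole match — 2 here.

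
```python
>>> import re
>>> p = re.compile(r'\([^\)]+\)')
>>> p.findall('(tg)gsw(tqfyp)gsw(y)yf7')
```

['(tg)', '(tqfyp)', '(y)']

Scanning left to right: at [0:4] → '(tg)'; at [7:14] → '(tqfyp)'; at [17:20] → '(y)'.
With no groups in the pattern, `findall` gives back each whole match — 3 here.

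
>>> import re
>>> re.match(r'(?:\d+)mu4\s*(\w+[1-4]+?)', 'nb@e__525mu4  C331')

None

Pattern: one or more of a digit (non-capturing group); then the literal 'mu4', then zero or more of whitespace; then one or more of a word character, then one or more of a character in [1-4] (lazy) (captured).
`match` is anchored at position 0; if the pattern doesn't fit there, it returns None.
Here position 0 doesn't satisfy it, so the call returns None.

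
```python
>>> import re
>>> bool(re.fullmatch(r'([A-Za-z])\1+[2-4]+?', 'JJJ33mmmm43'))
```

False

A backreference is literal: `\1` must see the identical characters the first group matched.
`fullmatch` succeeds only if the pattern covers the string from start to end.
Here the string isn't matched end-to-end, so the call returns None, and `bool(None)` is False.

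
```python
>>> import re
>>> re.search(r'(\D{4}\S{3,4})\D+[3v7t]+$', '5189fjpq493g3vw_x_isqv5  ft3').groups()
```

('_x_isqv5',)

This matches exactly 4 of a non-digit, then 3 to 4 of a non-whitespace character (captured); then one or more of a non-digit, then one or more of one of [3v7t]; then anchored at the end.
`re.search` scans for the first position where the pattern succeeds.
The match spans [15:28] → '_x_isqv5  ft3'.
Captured: group 1 = '_x_isqv5'.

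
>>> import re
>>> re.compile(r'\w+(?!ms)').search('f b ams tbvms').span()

The negative lookaround is zero-width — it rules out positions where the adjacent text would match, without consuming anything.
The match spans [0:1] → 'f'.

(0, 1)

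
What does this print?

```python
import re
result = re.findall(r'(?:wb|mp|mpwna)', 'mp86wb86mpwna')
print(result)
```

Branches in `(...|...)` are attempted left-to-right; the first branch that allows the whole pattern to succeed is taken.
With no groups in the pattern, `findall` gives back each whole match — 3 here.

['mp', 'wb', 'mp']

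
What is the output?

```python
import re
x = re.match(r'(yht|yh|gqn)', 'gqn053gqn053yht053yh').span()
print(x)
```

(0, 3)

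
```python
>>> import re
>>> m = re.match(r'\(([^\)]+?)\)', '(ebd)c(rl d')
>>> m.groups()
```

('ebd',)

With `match`, the pattern is implicitly anchored at the beginning.
The match spans [0:5] → '(ebd)'.
Captured: group 1 = 'ebd'.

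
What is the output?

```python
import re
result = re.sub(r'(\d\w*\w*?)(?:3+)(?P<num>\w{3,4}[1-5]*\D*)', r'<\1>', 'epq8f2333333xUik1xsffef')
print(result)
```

epq<8f233333>

Pattern: a digit, then zero or more of a word character, then zero or more of a word character (lazy) (captured); then one or more of a literal '3' (non-capturing group); then 3 to 4 of a word character, then zero or more of a character in [1-5], then zero or more of a non-digit (captured as 'num').
Matches: at [3:23] → '8f2333333xUik1xsffef'.
The replacement refers to a captured group, so each match is rewritten using its own captured text.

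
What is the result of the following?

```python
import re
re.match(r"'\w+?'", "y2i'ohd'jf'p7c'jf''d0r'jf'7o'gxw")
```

None

`match` is anchored at position 0; if the pattern doesn't fit there, it returns None.
Here the string doesn't start with a match, so the call returns None.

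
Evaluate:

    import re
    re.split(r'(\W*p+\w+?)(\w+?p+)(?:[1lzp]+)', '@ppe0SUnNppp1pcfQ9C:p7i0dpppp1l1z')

This matches zero or more of a non-word character, then one or more of the literal 'p', then one or more of a word character (lazy) (captured); then one or more of a word character (lazy), then one or more of a literal 'p' (captured); then one or more of one of [1lzp] (non-capturing group).
Matches to split on: at [0:14] → '@ppe0SUnNppp1p'; at [19:33] → ':p7i0dpppp1l1z'.
`re.split` interleaves the captured-group text with the surrounding fragments.

['', '@ppe', '0SUnNppp', 'cfQ9C', ':p7', 'i0dpppp', '']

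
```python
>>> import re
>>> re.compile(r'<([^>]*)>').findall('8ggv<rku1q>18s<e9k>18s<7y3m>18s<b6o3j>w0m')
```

['rku1q', 'e9k', '7y3m', 'b6o3j']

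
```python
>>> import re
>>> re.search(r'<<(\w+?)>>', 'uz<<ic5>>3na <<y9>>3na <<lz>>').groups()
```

The match spans [2:9] → '<<ic5>>'.
Captured: group 1 = 'ic5'.

('ic5',)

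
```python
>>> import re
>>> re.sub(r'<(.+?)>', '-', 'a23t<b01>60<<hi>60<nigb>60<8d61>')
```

Matches: at [4:9] → '<b01>'; at [11:16] → '<<hi>'; at [18:24] → '<nigb>'; at [26:32] → '<8d61>'.
Each match is replaced by '-'.

'a23t-60-60-60-'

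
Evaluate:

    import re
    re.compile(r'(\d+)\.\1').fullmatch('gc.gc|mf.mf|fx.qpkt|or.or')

None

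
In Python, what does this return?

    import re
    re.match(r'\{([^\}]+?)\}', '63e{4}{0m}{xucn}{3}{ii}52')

`re.match` won't scan ahead — the pattern has to work from the very first character.
Here the pattern fails at index 0, so the call returns None.

None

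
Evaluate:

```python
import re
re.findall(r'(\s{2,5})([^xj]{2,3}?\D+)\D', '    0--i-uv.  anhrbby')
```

The pattern matches 2 to 5 of whitespace (captured); then 2 to 3 of any character except [xj] (lazy), then one or more of a non-digit (captured); then a non-digit.
Matches: at [0:21] match '    0--i-uv.  anhrbby', groups = ('    ', '0--i-uv.  anhrbb').
Multiple groups make `findall` return tuples — one 2-tuple for the one match.

[('    ', '0--i-uv.  anhrbb')]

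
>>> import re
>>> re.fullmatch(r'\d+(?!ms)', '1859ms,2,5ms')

None

`re.fullmatch` is like wrapping the pattern in `^…$` (in single-line mode).
Here the pattern can't cover the whole string, so the call returns None.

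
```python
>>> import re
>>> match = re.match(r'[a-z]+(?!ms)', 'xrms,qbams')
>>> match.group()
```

'xrms'

With `match`, the pattern is implicitly anchored at the beginning.
The match spans [0:4] → 'xrms'.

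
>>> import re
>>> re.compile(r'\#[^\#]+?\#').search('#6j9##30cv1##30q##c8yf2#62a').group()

'#6j9#'

The match spans [0:5] → '#6j9#'.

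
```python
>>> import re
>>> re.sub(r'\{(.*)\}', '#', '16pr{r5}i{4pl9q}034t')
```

Each match is replaced by '#'.

'16pr#034t'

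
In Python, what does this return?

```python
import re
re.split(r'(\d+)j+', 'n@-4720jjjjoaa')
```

This matches one or more of a digit (captured); then one or more of a literal 'j'.
Matches to split on: at [3:11] → '4720jjjj'.
`re.split` interleaves the captured-group text with the surrounding fragments.

['n@-', '4720', 'oaa']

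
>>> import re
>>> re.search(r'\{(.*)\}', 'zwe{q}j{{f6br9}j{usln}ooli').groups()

`re.search` tries every starting position until one works.
The match spans [3:22] → '{q}j{{f6br9}j{usln}'.
Captured: group 1 = 'q}j{{f6br9}j{usln'.

('q}j{{f6br9}j{usln',)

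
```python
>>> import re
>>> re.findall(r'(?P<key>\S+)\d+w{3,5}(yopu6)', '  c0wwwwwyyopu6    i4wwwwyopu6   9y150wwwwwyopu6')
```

Pattern: one or more of a non-whitespace character (captured as 'key'); then one or more of a digit, then 3 to 5 of a literal 'w'; then the literal 'yop', then the literal 'u6' (captured).
Walking the string: at [19:30] match 'i4wwwwyopu6', groups = ('i', 'yopu6'); at [33:48] match '9y150wwwwwyopu6', groups = ('9y15', 'yopu6').
With 2 capturing groups, `findall` returns a 2-tuple per match.

[('i', 'yopu6'), ('9y15', 'yopu6')]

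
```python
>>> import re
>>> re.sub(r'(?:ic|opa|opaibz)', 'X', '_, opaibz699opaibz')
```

Branches in `(...|...)` are attempted left-to-right; the first branch that allows the whole pattern to succeed is taken.
Matches: at [3:6] → 'opa'; at [12:15] → 'opa'.
Each match is replaced by 'X'.

'_, Xibz699Xibz'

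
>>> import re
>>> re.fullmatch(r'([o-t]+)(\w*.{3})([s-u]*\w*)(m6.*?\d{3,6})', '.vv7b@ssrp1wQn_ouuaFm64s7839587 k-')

None

`re.fullmatch` is like wrapping the pattern in `^…$` (in single-line mode).
Here the pattern can't cover the whole string, so the call returns None.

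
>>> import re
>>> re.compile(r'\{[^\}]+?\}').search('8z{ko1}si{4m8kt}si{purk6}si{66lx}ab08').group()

'{ko1}'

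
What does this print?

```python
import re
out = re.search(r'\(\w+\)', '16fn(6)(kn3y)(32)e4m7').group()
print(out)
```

(6)

`re.search` tries every starting position until one works.
The match spans [4:7] → '(6)'.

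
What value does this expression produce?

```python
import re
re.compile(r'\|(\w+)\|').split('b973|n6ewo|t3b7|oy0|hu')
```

['b973', 'n6ewo', 't3b7', 'oy0', 'hu']

Matches to split on: at [4:11] → '|n6ewo|'; at [15:20] → '|oy0|'.
The group in the pattern means `split` returns the separators' captures alongside the pieces.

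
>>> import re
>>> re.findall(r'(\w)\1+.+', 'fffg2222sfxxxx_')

['f']

After group 1 captures some text, `\1` only succeeds where that same text appears again.
Matches: at [0:15] match 'fffg2222sfxxxx_', group 1 = 'f'.
With a single group, `findall` returns only what that group captured — 1 item.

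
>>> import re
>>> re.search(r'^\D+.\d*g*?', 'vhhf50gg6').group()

'vhhf50'

Pattern: anchored at the start of the string; then one or more of a non-digit; then any character, then zero or more of a digit, then zero or more of a literal 'g' (lazy).
The `?` after the quantifier makes it lazy — it takes as little as possible before letting the rest of the pattern try.
Unlike `match`, `search` isn't anchored — it looks for the pattern anywhere in the string.
The match spans [0:6] → 'vhhf50'.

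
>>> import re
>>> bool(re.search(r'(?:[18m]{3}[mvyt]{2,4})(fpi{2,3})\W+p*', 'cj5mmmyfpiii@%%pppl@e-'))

The pattern matches exactly 3 of one of [18m], then 2 to 4 of one of [mvyt] (non-capturing group); then the literal 'fp', then 2 to 3 of the literal 'i' (captured); then one or more of a non-word character, then zero or more of the literal 'p'.
`re.search` scans for the first position where the pattern succeeds.
Here nothing in the string fits, so the call returns None, and `bool(None)` is False.

False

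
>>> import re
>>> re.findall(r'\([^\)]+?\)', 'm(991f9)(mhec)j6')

Since nothing is captured, `findall` lists the 2 matched substrings directly.

['(991f9)', '(mhec)']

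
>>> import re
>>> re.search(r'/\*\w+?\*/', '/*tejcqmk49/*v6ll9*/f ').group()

`search` walks the string left to right and returns the first match it finds.
The match spans [11:20] → '/*v6ll9*/'.

'/*v6ll9*/'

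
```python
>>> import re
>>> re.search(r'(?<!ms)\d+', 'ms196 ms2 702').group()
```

Because the assertion is negative and zero-width, positions next to the forbidden text are skipped.
`search` walks the string left to right and returns the first match it finds.
The match spans [3:5] → '96'.

'96'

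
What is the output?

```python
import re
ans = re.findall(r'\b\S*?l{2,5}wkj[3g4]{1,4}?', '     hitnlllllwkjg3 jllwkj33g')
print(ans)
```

['hitnlllllwkjg', 'jllwkj3']

Pattern: a word boundary (`\b`, zero-width); then zero or more of a non-whitespace character (lazy), then 2 to 5 of a literal 'l'; then the literal 'wkj', then 1 to 4 of one of [3g4] (lazy).
Lazy quantifiers expand one character at a time until the remainder of the pattern can match.
Walking the string: at [5:18] → 'hitnlllllwkjg'; at [20:27] → 'jllwkj3'.
Since nothing is captured, `findall` lists the 2 matched substrings directly.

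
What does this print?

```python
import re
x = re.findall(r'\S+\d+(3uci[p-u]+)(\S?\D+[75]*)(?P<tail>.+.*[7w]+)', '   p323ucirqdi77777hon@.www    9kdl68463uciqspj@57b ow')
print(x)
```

The pattern matches one or more of a non-whitespace character; then one or more of a digit; then a literal '3', then the literal 'uci', then one or more of a character in [p-u] (captured); then optionally a non-whitespace character, then one or more of a non-digit, then zero or more of one of [75] (captured); then one or more of any character, then zero or more of any character, then one or more of one of [7w] (captured as 'tail').
Scanning left to right: at [3:54] match 'p323ucirqdi77777hon@.www    9kdl68463uciqspj@57b ow', groups = ('3ucirq', 'di77777', 'hon@.www    9kdl68463uciqspj@57b ow').
With 3 capturing groups, `findall` returns a 3-tuple per match.

[('3ucirq', 'di77777', 'hon@.www    9kdl68463uciqspj@57b ow')]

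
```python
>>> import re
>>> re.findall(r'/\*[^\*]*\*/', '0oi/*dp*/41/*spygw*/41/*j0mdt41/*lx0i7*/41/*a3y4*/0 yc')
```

['/*dp*/', '/*spygw*/', '/*lx0i7*/', '/*a3y4*/']

Since nothing is captured, `findall` lists the 4 matched substrings directly.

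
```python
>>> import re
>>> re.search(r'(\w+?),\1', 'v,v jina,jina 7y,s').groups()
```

('v',)

After group 1 captures some text, `\1` only succeeds where that same text appears again.
`re.search` tries every starting position until one works.
The match spans [0:3] → 'v,v'.
Captured: group 1 = 'v'.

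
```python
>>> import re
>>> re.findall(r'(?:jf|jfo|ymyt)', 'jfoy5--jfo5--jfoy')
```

Alternation tries branches left to right and keeps the first one that lets the overall match succeed at that position.
Matches: at [0:2] → 'jf'; at [7:9] → 'jf'; at [13:15] → 'jf'.
No capturing groups, so `findall` returns the 3 full match strings.

['jf', 'jf', 'jf']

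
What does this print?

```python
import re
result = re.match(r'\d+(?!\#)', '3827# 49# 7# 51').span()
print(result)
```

(0, 3)

Because the assertion is negative and zero-width, positions next to the forbidden text are skipped.
`match` is anchored at position 0; if the pattern doesn't fit there, it returns None.
The match spans [0:3] → '382'.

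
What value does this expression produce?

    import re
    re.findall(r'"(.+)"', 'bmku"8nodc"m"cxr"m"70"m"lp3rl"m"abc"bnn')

['8nodc"m"cxr"m"70"m"lp3rl"m"abc']

Matches: at [4:36] match '"8nodc"m"cxr"m"70"m"lp3rl"m"abc"', group 1 = '8nodc"m"cxr"m"70"m"lp3rl"m"abc'.
`findall` collects group 1 from the one match (1 total).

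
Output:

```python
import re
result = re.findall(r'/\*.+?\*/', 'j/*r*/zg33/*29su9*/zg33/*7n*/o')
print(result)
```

['/*r*/', '/*29su9*/', '/*7n*/']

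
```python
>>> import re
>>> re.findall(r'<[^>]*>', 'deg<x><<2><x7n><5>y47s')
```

Walking the string: at [3:6] → '<x>'; at [6:10] → '<<2>'; at [10:15] → '<x7n>'; at [15:18] → '<5>'.
With no groups in the pattern, `findall` gives back each whole match — 4 here.

['<x>', '<<2>', '<x7n>', '<5>']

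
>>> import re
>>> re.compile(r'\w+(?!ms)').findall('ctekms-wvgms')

['ctekms', 'wvgms']

`(?!…)`/`(?<!…)` only lets a position through if the neighbouring text does NOT match; no characters are consumed.
Since nothing is captured, `findall` lists the 2 matched substrings directly.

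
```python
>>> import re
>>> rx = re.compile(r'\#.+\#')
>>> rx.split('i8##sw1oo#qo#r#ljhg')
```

Matches to split on: at [2:15] → '##sw1oo#qo#r#'.
The string is cut at each match, leaving 2 pieces.

['i8', 'ljhg']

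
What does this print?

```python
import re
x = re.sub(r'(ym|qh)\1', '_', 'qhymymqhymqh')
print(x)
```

`\1` is not a pattern — it's the concrete string captured by group 1, re-applied verbatim.
Every occurrence is swapped for '_'.

qh_qhymqh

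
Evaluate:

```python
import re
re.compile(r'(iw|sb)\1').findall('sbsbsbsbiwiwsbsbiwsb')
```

['sb', 'sb', 'iw', 'sb']

`\1` is not a pattern — it's the concrete string captured by group 1, re-applied verbatim.
Walking the string: at [0:4] match 'sbsb', group 1 = 'sb'; at [4:8] match 'sbsb', group 1 = 'sb'; at [8:12] match 'iwiw', group 1 = 'iw'; at [12:16] match 'sbsb', group 1 = 'sb'.
Because there's exactly one group, `findall` drops the full match and keeps group 1 from each hit.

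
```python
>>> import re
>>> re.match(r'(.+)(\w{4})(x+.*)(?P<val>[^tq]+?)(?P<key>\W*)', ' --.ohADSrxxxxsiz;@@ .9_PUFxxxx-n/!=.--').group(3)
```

Pattern: one or more of any character (captured); then exactly 4 of a word character (captured); then one or more of the literal 'x', then zero or more of any character (captured); then one or more of any character except [tq] (lazy) (captured as 'val'); then zero or more of a non-word character (captured as 'key').
`re.match` won't scan ahead — the pattern has to work from the very first character.
The match spans [0:39] → ' --.ohADSrxxxxsiz;@@ .9_PUFxxxx-n/!=.--'.
Captured: group 1 = ' --.ohADSrxxxxsiz;@@ .9_PU', group 2 = 'Fxxx', group 3 = 'x-n/!=.-', group 4 = '-', group 5 = ''.

'x-n/!=.-'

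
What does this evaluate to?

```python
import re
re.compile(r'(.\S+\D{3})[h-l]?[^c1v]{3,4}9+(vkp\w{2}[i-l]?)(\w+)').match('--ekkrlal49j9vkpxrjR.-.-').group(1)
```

The match spans [0:20] → '--ekkrlal49j9vkpxrjR'.
Captured: group 1 = '--ekkrlal', group 2 = 'vkpxrj', group 3 = 'R'.

'--ekkrlal'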